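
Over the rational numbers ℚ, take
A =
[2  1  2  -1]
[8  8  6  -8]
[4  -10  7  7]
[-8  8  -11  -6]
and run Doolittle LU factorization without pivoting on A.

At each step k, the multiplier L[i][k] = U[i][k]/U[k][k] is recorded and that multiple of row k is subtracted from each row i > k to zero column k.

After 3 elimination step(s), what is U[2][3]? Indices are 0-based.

U[2][3] = -3

[col 0] pivot 2
  R1 -= 4*R0 → (0, 4, -2, -4)  (L[1][0] := 4)
  R2 -= 2*R0 → (0, -12, 3, 9)  (L[2][0] := 2)
  R3 -= -4*R0 → (0, 12, -3, -10)  (L[3][0] := -4)
[col 1] pivot 4
  R2 -= -3*R1 → (0, 0, -3, -3)  (L[2][1] := -3)
  R3 -= 3*R1 → (0, 0, 3, 2)  (L[3][1] := 3)
[col 2] pivot -3
  R3 -= -1*R2 → (0, 0, 0, -1)  (L[3][2] := -1)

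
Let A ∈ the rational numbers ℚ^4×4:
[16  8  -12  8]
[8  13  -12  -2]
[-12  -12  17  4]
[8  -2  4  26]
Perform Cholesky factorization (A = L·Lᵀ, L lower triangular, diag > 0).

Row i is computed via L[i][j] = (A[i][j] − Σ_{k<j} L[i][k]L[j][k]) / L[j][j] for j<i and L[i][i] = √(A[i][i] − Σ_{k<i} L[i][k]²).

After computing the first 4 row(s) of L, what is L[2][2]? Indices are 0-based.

L[2][2] = 2

Step 1: L[0][0] = √(16) = 4.
  L[1][0] = (8) / L[0][0] = 2.
Step 2: L[1][1] = √(9) = 3.
  L[2][0] = (-12) / L[0][0] = -3.
  L[2][1] = (-6) / L[1][1] = -2.
Step 3: L[2][2] = √(4) = 2.
  L[3][0] = (8) / L[0][0] = 2.
  L[3][1] = (-6) / L[1][1] = -2.
  L[3][2] = (6) / L[2][2] = 3.
Step 4: L[3][3] = √(9) = 3.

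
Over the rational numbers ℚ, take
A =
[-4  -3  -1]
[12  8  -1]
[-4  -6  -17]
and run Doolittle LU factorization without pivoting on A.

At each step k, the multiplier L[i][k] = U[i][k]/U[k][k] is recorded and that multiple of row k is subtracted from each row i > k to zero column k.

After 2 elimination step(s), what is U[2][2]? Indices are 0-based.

U[2][2] = -4

[col 0] pivot -4
  R1 -= -3*R0 → (0, -1, -4)  (L[1][0] := -3)
  R2 -= 1*R0 → (0, -3, -16)  (L[2][0] := 1)
[col 1] pivot -1
  R2 -= 3*R1 → (0, 0, -4)  (L[2][1] := 3)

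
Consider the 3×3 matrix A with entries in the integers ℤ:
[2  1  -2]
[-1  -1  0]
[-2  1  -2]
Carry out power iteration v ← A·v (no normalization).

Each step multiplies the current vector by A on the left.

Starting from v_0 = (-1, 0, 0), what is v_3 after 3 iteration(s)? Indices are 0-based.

v_3 = (-15, 6, 13)

v_0 = (-1, 0, 0).
v_1 = A·v_0 = (-2, 1, 2).
v_2 = A·v_1 = (-7, 1, 1).
v_3 = A·v_2 = (-15, 6, 13).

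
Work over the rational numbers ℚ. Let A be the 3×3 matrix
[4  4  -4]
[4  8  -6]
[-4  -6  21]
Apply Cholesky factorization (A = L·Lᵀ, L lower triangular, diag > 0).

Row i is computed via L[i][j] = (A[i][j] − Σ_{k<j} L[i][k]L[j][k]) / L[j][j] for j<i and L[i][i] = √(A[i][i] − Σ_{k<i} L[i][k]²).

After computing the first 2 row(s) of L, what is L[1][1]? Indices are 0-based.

L[1][1] = 2

Step 1: L[0][0] = √(4) = 2.
  L[1][0] = (4) / L[0][0] = 2.
Step 2: L[1][1] = √(4) = 2.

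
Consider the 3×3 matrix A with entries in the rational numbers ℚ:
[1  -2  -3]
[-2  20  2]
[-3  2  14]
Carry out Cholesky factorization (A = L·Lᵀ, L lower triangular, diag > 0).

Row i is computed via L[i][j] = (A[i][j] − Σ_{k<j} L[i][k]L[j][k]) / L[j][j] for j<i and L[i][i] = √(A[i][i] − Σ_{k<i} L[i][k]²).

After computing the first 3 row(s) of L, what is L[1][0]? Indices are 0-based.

L[1][0] = -2

Step 1: L[0][0] = √(1) = 1.
  L[1][0] = (-2) / L[0][0] = -2.
Step 2: L[1][1] = √(16) = 4.
  L[2][0] = (-3) / L[0][0] = -3.
  L[2][1] = (-4) / L[1][1] = -1.
Step 3: L[2][2] = √(4) = 2.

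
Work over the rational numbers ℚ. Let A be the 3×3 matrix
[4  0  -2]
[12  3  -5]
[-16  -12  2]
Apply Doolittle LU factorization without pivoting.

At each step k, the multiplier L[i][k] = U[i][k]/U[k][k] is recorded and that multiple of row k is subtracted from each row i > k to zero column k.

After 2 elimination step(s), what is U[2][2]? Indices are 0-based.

U[2][2] = -2

[col 0] pivot 4
  R1 -= 3*R0 → (0, 3, 1)  (L[1][0] := 3)
  R2 -= -4*R0 → (0, -12, -6)  (L[2][0] := -4)
[col 1] pivot 3
  R2 -= -4*R1 → (0, 0, -2)  (L[2][1] := -4)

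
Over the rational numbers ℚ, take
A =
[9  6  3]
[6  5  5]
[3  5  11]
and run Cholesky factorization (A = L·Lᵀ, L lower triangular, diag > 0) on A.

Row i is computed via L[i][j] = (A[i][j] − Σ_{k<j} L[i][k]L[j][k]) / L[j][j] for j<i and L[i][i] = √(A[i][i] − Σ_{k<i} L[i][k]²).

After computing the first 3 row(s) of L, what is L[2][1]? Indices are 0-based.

Step 1: L[0][0] = √(9) = 3.
  L[1][0] = (6) / L[0][0] = 2.
Step 2: L[1][1] = √(1) = 1.
  L[2][0] = (3) / L[0][0] = 1.
  L[2][1] = (3) / L[1][1] = 3.
Step 3: L[2][2] = √(1) = 1.

L[2][1] = 3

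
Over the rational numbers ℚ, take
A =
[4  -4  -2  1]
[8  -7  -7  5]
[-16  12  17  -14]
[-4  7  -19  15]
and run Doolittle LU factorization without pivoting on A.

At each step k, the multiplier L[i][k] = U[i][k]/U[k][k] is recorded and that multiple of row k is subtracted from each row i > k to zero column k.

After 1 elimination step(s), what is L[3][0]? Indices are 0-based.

L[3][0] = -1

Step 1: pivot at (0,0) is 4.
  row1 ← row1 − (2)·row0  ⇒  L[1][0]=2, U row1=(0, 1, -3, 3)
  row2 ← row2 − (-4)·row0  ⇒  L[2][0]=-4, U row2=(0, -4, 9, -10)
  row3 ← row3 − (-1)·row0  ⇒  L[3][0]=-1, U row3=(0, 3, -21, 16)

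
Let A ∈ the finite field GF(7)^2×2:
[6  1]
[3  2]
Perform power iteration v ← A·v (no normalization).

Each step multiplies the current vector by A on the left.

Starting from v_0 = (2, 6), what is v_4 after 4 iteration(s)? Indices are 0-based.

v_4 = (6, 0)

v_0 = (2, 6).
v_1 = A·v_0 = (4, 4).
v_2 = A·v_1 = (0, 6).
v_3 = A·v_2 = (6, 5).
v_4 = A·v_3 = (6, 0).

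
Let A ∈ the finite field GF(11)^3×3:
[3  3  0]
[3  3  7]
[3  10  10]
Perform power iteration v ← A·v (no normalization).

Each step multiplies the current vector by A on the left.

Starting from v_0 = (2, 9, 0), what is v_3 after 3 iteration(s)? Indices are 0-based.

v_0 = (2, 9, 0).
v_1 = A·v_0 = (0, 0, 8).
v_2 = A·v_1 = (0, 1, 3).
v_3 = A·v_2 = (3, 2, 7).

v_3 = (3, 2, 7)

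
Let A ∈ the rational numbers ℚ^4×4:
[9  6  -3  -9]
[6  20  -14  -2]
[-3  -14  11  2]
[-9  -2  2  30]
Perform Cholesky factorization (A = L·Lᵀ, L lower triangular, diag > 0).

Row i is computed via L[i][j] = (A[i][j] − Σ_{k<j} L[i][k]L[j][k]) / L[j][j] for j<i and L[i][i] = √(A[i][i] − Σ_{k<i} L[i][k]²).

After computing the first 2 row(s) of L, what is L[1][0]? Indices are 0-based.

L[1][0] = 2

Step 1: L[0][0] = √(9) = 3.
  L[1][0] = (6) / L[0][0] = 2.
Step 2: L[1][1] = √(16) = 4.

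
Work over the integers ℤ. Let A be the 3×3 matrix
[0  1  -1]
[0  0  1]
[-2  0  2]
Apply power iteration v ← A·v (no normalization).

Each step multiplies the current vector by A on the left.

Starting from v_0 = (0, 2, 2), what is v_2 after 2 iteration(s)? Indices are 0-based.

v_0 = (0, 2, 2).
v_1 = A·v_0 = (0, 2, 4).
v_2 = A·v_1 = (-2, 4, 8).

v_2 = (-2, 4, 8)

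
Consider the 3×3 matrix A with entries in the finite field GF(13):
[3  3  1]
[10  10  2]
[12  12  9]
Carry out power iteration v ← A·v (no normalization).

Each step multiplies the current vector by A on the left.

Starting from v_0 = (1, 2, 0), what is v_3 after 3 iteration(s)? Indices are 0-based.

v_3 = (11, 12, 0)

v_0 = (1, 2, 0).
v_1 = A·v_0 = (9, 4, 10).
v_2 = A·v_1 = (10, 7, 12).
v_3 = A·v_2 = (11, 12, 0).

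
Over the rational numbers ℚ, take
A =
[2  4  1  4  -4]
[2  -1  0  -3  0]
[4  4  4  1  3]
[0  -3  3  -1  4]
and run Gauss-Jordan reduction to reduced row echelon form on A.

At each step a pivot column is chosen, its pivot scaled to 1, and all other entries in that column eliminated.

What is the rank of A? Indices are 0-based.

rank = 4

pivot(0,0)=2: scale R0 → (1, 2, 1/2, 2, -2)
  clear (1,0): R1 −= (2)R0 → (0, -5, -1, -7, 4)
  clear (2,0): R2 −= (4)R0 → (0, -4, 2, -7, 11)
pivot(1,1)=-5: scale R1 → (0, 1, 1/5, 7/5, -4/5)
  clear (0,1): R0 −= (2)R1 → (1, 0, 1/10, -4/5, -2/5)
  clear (2,1): R2 −= (-4)R1 → (0, 0, 14/5, -7/5, 39/5)
  clear (3,1): R3 −= (-3)R1 → (0, 0, 18/5, 16/5, 8/5)
pivot(2,2)=14/5: scale R2 → (0, 0, 1, -1/2, 39/14)
  clear (0,2): R0 −= (1/10)R2 → (1, 0, 0, -3/4, -19/28)
  clear (1,2): R1 −= (1/5)R2 → (0, 1, 0, 3/2, -19/14)
  clear (3,2): R3 −= (18/5)R2 → (0, 0, 0, 5, -59/7)
pivot(3,3)=5: scale R3 → (0, 0, 0, 1, -59/35)
  clear (0,3): R0 −= (-3/4)R3 → (1, 0, 0, 0, -68/35)
  clear (1,3): R1 −= (3/2)R3 → (0, 1, 0, 0, 41/35)
  clear (2,3): R2 −= (-1/2)R3 → (0, 0, 1, 0, 68/35)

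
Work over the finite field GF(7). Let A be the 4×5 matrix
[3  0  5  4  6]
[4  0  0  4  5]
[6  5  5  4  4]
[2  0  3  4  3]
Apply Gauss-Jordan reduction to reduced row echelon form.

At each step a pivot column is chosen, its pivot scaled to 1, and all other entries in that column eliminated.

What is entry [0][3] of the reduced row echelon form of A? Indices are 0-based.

M[0][3] = 1

[1] R0 /= 3  ⇒  (1, 0, 4, 6, 2)
     R1 -= 4·R0  ⇒  (0, 0, 5, 1, 4)
     R2 -= 6·R0  ⇒  (0, 5, 2, 3, 6)
     R3 -= 2·R0  ⇒  (0, 0, 2, 6, 6)
[2] R1 <-> R2
[2] R1 /= 5  ⇒  (0, 1, 6, 2, 4)
[3] R2 /= 5  ⇒  (0, 0, 1, 3, 5)
     R0 -= 4·R2  ⇒  (1, 0, 0, 1, 3)
     R1 -= 6·R2  ⇒  (0, 1, 0, 5, 2)
     R3 -= 2·R2  ⇒  (0, 0, 0, 0, 3)
column 3 empty below row 3
[4] R3 /= 3  ⇒  (0, 0, 0, 0, 1)
     R0 -= 3·R3  ⇒  (1, 0, 0, 1, 0)
     R1 -= 2·R3  ⇒  (0, 1, 0, 5, 0)
     R2 -= 5·R3  ⇒  (0, 0, 1, 3, 0)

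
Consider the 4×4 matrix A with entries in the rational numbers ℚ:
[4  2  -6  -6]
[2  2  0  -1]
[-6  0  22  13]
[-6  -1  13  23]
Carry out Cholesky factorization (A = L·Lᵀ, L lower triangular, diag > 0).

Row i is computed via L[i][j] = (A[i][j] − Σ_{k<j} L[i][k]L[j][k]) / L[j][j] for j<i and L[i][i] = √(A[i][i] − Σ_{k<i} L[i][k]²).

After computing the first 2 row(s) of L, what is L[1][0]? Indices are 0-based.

Step 1: L[0][0] = √(4) = 2.
  L[1][0] = (2) / L[0][0] = 1.
Step 2: L[1][1] = √(1) = 1.

L[1][0] = 1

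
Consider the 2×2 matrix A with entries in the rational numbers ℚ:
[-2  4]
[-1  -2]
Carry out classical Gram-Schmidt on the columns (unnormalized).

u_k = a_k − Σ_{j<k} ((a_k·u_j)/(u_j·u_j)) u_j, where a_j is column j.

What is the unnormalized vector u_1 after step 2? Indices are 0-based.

Step 1: u_0 = a_0 = (-2, -1).
Step 2: u_1 = a_1 − (-6/5)·u_0 = (8/5, -16/5).

u_1 = (8/5, -16/5)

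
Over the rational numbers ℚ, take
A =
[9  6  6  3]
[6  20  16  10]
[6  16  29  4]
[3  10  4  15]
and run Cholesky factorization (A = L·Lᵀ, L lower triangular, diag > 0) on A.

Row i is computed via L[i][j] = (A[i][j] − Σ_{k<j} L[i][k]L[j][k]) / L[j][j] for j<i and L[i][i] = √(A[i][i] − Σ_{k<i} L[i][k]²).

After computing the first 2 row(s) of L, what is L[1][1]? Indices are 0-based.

Step 1: L[0][0] = √(9) = 3.
  L[1][0] = (6) / L[0][0] = 2.
Step 2: L[1][1] = √(16) = 4.

L[1][1] = 4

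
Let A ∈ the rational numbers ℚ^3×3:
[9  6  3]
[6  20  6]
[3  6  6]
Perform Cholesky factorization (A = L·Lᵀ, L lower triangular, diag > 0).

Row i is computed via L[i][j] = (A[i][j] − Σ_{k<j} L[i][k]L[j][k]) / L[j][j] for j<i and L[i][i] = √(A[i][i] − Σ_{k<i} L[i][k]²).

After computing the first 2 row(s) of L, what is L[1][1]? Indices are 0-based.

Step 1: L[0][0] = √(9) = 3.
  L[1][0] = (6) / L[0][0] = 2.
Step 2: L[1][1] = √(16) = 4.

L[1][1] = 4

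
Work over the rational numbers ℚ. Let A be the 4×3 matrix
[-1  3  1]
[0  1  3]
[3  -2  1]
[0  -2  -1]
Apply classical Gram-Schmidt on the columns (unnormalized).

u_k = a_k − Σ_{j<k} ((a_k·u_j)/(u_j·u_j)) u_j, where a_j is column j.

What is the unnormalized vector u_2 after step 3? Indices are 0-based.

u_2 = (-5/11, 73/33, -5/33, 19/33)

Step 1: u_0 = a_0 = (-1, 0, 3, 0).
Step 2: u_1 = a_1 − (-9/10)·u_0 = (21/10, 1, 7/10, -2).
Step 3: u_2 = a_2 − (1/5)·u_0 − (26/33)·u_1 = (-5/11, 73/33, -5/33, 19/33).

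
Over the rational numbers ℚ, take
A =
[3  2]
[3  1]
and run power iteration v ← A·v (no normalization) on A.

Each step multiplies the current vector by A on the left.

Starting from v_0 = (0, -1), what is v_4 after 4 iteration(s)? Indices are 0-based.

v_0 = (0, -1).
v_1 = A·v_0 = (-2, -1).
v_2 = A·v_1 = (-8, -7).
v_3 = A·v_2 = (-38, -31).
v_4 = A·v_3 = (-176, -145).

v_4 = (-176, -145)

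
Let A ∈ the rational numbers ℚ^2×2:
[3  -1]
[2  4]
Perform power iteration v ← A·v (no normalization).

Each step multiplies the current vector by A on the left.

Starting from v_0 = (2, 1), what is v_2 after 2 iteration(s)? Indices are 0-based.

v_0 = (2, 1).
v_1 = A·v_0 = (5, 8).
v_2 = A·v_1 = (7, 42).

v_2 = (7, 42)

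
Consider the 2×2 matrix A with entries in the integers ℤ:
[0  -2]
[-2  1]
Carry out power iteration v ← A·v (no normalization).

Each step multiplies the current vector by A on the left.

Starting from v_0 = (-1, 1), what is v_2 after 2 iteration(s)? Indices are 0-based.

v_2 = (-6, 7)

v_0 = (-1, 1).
v_1 = A·v_0 = (-2, 3).
v_2 = A·v_1 = (-6, 7).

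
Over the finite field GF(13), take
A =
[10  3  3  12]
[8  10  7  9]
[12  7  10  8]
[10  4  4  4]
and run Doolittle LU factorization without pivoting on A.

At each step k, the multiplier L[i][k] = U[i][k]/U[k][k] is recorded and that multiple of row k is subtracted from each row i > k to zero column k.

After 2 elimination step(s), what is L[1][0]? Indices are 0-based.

L[1][0] = 6

[col 0] pivot 10
  R1 -= 6*R0 → (0, 5, 2, 2)  (L[1][0] := 6)
  R2 -= 9*R0 → (0, 6, 9, 4)  (L[2][0] := 9)
  R3 -= 1*R0 → (0, 1, 1, 5)  (L[3][0] := 1)
[col 1] pivot 5
  R2 -= 9*R1 → (0, 0, 4, 12)  (L[2][1] := 9)
  R3 -= 8*R1 → (0, 0, 11, 2)  (L[3][1] := 8)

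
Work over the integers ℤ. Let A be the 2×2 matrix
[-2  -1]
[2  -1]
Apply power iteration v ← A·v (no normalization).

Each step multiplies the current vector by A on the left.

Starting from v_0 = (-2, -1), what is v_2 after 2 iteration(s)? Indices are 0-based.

v_0 = (-2, -1).
v_1 = A·v_0 = (5, -3).
v_2 = A·v_1 = (-7, 13).

v_2 = (-7, 13)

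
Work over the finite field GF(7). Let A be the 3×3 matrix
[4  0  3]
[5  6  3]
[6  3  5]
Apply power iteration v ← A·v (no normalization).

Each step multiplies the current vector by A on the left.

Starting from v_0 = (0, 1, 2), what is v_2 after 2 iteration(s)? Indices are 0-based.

v_0 = (0, 1, 2).
v_1 = A·v_0 = (6, 5, 6).
v_2 = A·v_1 = (0, 1, 4).

v_2 = (0, 1, 4)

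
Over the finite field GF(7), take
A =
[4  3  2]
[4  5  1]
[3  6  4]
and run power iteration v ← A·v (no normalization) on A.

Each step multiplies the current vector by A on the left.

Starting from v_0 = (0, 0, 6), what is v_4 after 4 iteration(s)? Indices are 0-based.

v_4 = (0, 5, 5)

v_0 = (0, 0, 6).
v_1 = A·v_0 = (5, 6, 3).
v_2 = A·v_1 = (2, 4, 0).
v_3 = A·v_2 = (6, 0, 2).
v_4 = A·v_3 = (0, 5, 5).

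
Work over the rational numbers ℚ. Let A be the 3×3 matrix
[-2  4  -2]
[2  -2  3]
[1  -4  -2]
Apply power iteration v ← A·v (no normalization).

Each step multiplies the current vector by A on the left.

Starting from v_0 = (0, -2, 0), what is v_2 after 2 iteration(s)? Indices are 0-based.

v_0 = (0, -2, 0).
v_1 = A·v_0 = (-8, 4, 8).
v_2 = A·v_1 = (16, 0, -40).

v_2 = (16, 0, -40)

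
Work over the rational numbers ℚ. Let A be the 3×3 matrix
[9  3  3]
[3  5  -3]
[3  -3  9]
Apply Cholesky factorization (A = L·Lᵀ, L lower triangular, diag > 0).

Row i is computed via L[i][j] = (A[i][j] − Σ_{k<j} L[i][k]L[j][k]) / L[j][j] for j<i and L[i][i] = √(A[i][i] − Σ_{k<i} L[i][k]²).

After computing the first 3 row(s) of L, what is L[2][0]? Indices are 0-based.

Step 1: L[0][0] = √(9) = 3.
  L[1][0] = (3) / L[0][0] = 1.
Step 2: L[1][1] = √(4) = 2.
  L[2][0] = (3) / L[0][0] = 1.
  L[2][1] = (-4) / L[1][1] = -2.
Step 3: L[2][2] = √(4) = 2.

L[2][0] = 1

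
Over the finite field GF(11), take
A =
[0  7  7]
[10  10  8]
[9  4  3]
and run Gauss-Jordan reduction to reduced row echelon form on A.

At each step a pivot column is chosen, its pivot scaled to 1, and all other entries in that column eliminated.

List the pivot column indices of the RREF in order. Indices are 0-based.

pivot columns: 0, 1, 2

pivot(0,0): swap R0↔R1
pivot(0,0)=10: scale R0 → (1, 1, 3)
  clear (2,0): R2 −= (9)R0 → (0, 6, 9)
pivot(1,1)=7: scale R1 → (0, 1, 1)
  clear (0,1): R0 −= (1)R1 → (1, 0, 2)
  clear (2,1): R2 −= (6)R1 → (0, 0, 3)
pivot(2,2)=3: scale R2 → (0, 0, 1)
  clear (0,2): R0 −= (2)R2 → (1, 0, 0)
  clear (1,2): R1 −= (1)R2 → (0, 1, 0)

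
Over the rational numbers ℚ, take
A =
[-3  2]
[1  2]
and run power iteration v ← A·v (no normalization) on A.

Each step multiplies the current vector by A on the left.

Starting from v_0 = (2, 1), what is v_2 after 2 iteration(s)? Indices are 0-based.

v_2 = (20, 4)

v_0 = (2, 1).
v_1 = A·v_0 = (-4, 4).
v_2 = A·v_1 = (20, 4).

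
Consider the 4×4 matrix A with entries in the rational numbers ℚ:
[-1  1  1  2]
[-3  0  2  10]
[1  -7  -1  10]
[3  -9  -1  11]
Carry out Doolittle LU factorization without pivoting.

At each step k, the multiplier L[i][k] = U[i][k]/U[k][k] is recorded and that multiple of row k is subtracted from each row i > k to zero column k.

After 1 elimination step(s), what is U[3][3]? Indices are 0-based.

Step 1: pivot at (0,0) is -1.
  row1 ← row1 − (3)·row0  ⇒  L[1][0]=3, U row1=(0, -3, -1, 4)
  row2 ← row2 − (-1)·row0  ⇒  L[2][0]=-1, U row2=(0, -6, 0, 12)
  row3 ← row3 − (-3)·row0  ⇒  L[3][0]=-3, U row3=(0, -6, 2, 17)

U[3][3] = 17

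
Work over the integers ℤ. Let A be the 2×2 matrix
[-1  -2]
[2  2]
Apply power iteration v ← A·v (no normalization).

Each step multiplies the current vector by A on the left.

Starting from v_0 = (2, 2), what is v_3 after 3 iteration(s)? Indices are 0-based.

v_3 = (2, -12)

v_0 = (2, 2).
v_1 = A·v_0 = (-6, 8).
v_2 = A·v_1 = (-10, 4).
v_3 = A·v_2 = (2, -12).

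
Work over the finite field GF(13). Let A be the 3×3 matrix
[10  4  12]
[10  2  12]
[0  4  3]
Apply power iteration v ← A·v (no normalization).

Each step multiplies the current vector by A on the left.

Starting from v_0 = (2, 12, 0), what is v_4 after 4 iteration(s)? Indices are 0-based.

v_0 = (2, 12, 0).
v_1 = A·v_0 = (3, 5, 9).
v_2 = A·v_1 = (2, 5, 8).
v_3 = A·v_2 = (6, 9, 5).
v_4 = A·v_3 = (0, 8, 12).

v_4 = (0, 8, 12)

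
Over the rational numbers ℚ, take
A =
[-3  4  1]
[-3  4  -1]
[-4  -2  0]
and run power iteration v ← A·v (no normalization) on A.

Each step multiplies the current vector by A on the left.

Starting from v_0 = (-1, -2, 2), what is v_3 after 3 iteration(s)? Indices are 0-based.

v_0 = (-1, -2, 2).
v_1 = A·v_0 = (-3, -7, 8).
v_2 = A·v_1 = (-11, -27, 26).
v_3 = A·v_2 = (-49, -101, 98).

v_3 = (-49, -101, 98)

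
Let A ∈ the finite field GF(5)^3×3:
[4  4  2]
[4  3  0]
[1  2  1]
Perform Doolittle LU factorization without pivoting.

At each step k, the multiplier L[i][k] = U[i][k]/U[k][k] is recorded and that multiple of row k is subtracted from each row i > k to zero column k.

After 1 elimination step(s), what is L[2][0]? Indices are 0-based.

[col 0] pivot 4
  R1 -= 1*R0 → (0, 4, 3)  (L[1][0] := 1)
  R2 -= 4*R0 → (0, 1, 3)  (L[2][0] := 4)

L[2][0] = 4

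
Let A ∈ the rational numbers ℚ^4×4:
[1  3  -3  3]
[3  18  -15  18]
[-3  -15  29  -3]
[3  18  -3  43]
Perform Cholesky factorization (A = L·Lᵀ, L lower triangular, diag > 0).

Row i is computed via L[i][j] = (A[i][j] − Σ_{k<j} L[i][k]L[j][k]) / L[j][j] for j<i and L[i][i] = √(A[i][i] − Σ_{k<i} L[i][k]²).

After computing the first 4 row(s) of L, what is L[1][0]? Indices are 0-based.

L[1][0] = 3

Step 1: L[0][0] = √(1) = 1.
  L[1][0] = (3) / L[0][0] = 3.
Step 2: L[1][1] = √(9) = 3.
  L[2][0] = (-3) / L[0][0] = -3.
  L[2][1] = (-6) / L[1][1] = -2.
Step 3: L[2][2] = √(16) = 4.
  L[3][0] = (3) / L[0][0] = 3.
  L[3][1] = (9) / L[1][1] = 3.
  L[3][2] = (12) / L[2][2] = 3.
Step 4: L[3][3] = √(16) = 4.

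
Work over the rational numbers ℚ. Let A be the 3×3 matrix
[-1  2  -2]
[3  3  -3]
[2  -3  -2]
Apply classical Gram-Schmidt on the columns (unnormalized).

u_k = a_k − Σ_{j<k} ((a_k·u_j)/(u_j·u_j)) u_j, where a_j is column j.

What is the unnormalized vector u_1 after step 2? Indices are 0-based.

u_1 = (29/14, 39/14, -22/7)

Step 1: u_0 = a_0 = (-1, 3, 2).
Step 2: u_1 = a_1 − (1/14)·u_0 = (29/14, 39/14, -22/7).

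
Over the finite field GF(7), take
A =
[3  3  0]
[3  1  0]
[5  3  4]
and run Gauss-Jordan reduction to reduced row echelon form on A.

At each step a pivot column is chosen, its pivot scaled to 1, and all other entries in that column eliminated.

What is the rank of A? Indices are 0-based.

rank = 3

pivot(0,0)=3: scale R0 → (1, 1, 0)
  clear (1,0): R1 −= (3)R0 → (0, 5, 0)
  clear (2,0): R2 −= (5)R0 → (0, 5, 4)
pivot(1,1)=5: scale R1 → (0, 1, 0)
  clear (0,1): R0 −= (1)R1 → (1, 0, 0)
  clear (2,1): R2 −= (5)R1 → (0, 0, 4)
pivot(2,2)=4: scale R2 → (0, 0, 1)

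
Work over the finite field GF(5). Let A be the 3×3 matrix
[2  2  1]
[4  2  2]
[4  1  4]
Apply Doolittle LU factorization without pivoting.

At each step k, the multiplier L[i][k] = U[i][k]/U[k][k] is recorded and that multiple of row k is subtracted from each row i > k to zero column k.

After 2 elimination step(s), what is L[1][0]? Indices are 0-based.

L[1][0] = 2

[col 0] pivot 2
  R1 -= 2*R0 → (0, 3, 0)  (L[1][0] := 2)
  R2 -= 2*R0 → (0, 2, 2)  (L[2][0] := 2)
[col 1] pivot 3
  R2 -= 4*R1 → (0, 0, 2)  (L[2][1] := 4)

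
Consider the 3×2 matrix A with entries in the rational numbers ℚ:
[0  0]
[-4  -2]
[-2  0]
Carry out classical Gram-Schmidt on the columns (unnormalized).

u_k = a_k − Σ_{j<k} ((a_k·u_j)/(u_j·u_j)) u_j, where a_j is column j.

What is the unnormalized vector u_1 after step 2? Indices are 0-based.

Step 1: u_0 = a_0 = (0, -4, -2).
Step 2: u_1 = a_1 − (2/5)·u_0 = (0, -2/5, 4/5).

u_1 = (0, -2/5, 4/5)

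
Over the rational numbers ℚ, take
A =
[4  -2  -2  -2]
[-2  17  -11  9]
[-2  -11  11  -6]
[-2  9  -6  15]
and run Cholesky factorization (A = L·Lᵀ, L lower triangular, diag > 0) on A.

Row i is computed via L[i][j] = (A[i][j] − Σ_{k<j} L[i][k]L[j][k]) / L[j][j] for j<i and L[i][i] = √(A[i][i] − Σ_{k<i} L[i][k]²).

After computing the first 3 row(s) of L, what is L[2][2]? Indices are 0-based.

Step 1: L[0][0] = √(4) = 2.
  L[1][0] = (-2) / L[0][0] = -1.
Step 2: L[1][1] = √(16) = 4.
  L[2][0] = (-2) / L[0][0] = -1.
  L[2][1] = (-12) / L[1][1] = -3.
Step 3: L[2][2] = √(1) = 1.

L[2][2] = 1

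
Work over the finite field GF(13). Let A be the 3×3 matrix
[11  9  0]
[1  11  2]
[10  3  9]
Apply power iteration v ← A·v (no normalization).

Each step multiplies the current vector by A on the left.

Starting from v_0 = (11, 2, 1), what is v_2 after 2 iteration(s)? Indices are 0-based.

v_0 = (11, 2, 1).
v_1 = A·v_0 = (9, 9, 8).
v_2 = A·v_1 = (11, 7, 7).

v_2 = (11, 7, 7)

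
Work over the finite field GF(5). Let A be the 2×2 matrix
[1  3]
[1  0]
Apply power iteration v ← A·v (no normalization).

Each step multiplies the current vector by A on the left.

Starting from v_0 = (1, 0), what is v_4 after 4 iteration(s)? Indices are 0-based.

v_4 = (4, 2)

v_0 = (1, 0).
v_1 = A·v_0 = (1, 1).
v_2 = A·v_1 = (4, 1).
v_3 = A·v_2 = (2, 4).
v_4 = A·v_3 = (4, 2).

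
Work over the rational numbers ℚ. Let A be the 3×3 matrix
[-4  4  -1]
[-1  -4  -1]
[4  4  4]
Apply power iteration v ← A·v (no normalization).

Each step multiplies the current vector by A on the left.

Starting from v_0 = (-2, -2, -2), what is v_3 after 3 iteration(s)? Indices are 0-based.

v_0 = (-2, -2, -2).
v_1 = A·v_0 = (2, 12, -24).
v_2 = A·v_1 = (64, -26, -40).
v_3 = A·v_2 = (-320, 80, -8).

v_3 = (-320, 80, -8)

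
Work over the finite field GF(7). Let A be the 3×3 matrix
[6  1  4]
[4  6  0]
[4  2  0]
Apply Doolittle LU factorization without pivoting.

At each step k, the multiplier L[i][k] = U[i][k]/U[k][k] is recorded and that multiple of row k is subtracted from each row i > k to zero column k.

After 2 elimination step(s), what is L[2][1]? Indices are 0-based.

L[2][1] = 2

k=0: U[0][0]=6
  eliminate (1,0): mult=3, new row 1: (0, 3, 2); set L[1][0]=3
  eliminate (2,0): mult=3, new row 2: (0, 6, 2); set L[2][0]=3
k=1: U[1][1]=3
  eliminate (2,1): mult=2, new row 2: (0, 0, 5); set L[2][1]=2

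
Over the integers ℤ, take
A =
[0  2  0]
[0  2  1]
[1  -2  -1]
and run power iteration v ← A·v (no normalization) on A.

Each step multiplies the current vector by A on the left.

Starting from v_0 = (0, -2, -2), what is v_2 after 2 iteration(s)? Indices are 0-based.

v_0 = (0, -2, -2).
v_1 = A·v_0 = (-4, -6, 6).
v_2 = A·v_1 = (-12, -6, 2).

v_2 = (-12, -6, 2)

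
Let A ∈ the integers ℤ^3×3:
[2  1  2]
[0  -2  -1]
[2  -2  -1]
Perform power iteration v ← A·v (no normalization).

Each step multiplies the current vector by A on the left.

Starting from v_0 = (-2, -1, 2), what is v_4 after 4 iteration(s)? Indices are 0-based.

v_4 = (-94, 50, 26)

v_0 = (-2, -1, 2).
v_1 = A·v_0 = (-1, 0, -4).
v_2 = A·v_1 = (-10, 4, 2).
v_3 = A·v_2 = (-12, -10, -30).
v_4 = A·v_3 = (-94, 50, 26).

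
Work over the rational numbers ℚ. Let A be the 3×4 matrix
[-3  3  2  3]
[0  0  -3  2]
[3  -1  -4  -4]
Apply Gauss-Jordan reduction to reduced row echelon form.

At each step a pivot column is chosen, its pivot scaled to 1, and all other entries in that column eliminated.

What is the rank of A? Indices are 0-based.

[1] R0 /= -3  ⇒  (1, -1, -2/3, -1)
     R2 -= 3·R0  ⇒  (0, 2, -2, -1)
[2] R1 <-> R2
[2] R1 /= 2  ⇒  (0, 1, -1, -1/2)
     R0 -= -1·R1  ⇒  (1, 0, -5/3, -3/2)
[3] R2 /= -3  ⇒  (0, 0, 1, -2/3)
     R0 -= -5/3·R2  ⇒  (1, 0, 0, -47/18)
     R1 -= -1·R2  ⇒  (0, 1, 0, -7/6)

rank = 3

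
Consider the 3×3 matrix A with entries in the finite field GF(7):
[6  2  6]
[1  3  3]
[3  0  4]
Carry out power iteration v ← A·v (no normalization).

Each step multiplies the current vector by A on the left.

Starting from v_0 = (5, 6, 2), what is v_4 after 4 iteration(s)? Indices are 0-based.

v_4 = (6, 6, 2)

v_0 = (5, 6, 2).
v_1 = A·v_0 = (5, 1, 2).
v_2 = A·v_1 = (2, 0, 2).
v_3 = A·v_2 = (3, 1, 0).
v_4 = A·v_3 = (6, 6, 2).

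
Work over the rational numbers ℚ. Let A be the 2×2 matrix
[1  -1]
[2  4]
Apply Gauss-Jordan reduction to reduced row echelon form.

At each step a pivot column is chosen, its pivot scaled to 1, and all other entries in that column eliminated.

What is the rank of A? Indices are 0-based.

[1] R0 /= 1  ⇒  (1, -1)
     R1 -= 2·R0  ⇒  (0, 6)
[2] R1 /= 6  ⇒  (0, 1)
     R0 -= -1·R1  ⇒  (1, 0)

rank = 2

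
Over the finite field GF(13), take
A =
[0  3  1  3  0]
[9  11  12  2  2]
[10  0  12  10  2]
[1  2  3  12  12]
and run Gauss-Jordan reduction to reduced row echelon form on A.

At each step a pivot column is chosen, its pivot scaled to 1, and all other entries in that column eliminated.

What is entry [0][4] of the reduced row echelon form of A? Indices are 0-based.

pivot(0,0): swap R0↔R1
pivot(0,0)=9: scale R0 → (1, 7, 10, 6, 6)
  clear (2,0): R2 −= (10)R0 → (0, 8, 3, 2, 7)
  clear (3,0): R3 −= (1)R0 → (0, 8, 6, 6, 6)
pivot(1,1)=3: scale R1 → (0, 1, 9, 1, 0)
  clear (0,1): R0 −= (7)R1 → (1, 0, 12, 12, 6)
  clear (2,1): R2 −= (8)R1 → (0, 0, 9, 7, 7)
  clear (3,1): R3 −= (8)R1 → (0, 0, 12, 11, 6)
pivot(2,2)=9: scale R2 → (0, 0, 1, 8, 8)
  clear (0,2): R0 −= (12)R2 → (1, 0, 0, 7, 1)
  clear (1,2): R1 −= (9)R2 → (0, 1, 0, 7, 6)
  clear (3,2): R3 −= (12)R2 → (0, 0, 0, 6, 1)
pivot(3,3)=6: scale R3 → (0, 0, 0, 1, 11)
  clear (0,3): R0 −= (7)R3 → (1, 0, 0, 0, 2)
  clear (1,3): R1 −= (7)R3 → (0, 1, 0, 0, 7)
  clear (2,3): R2 −= (8)R3 → (0, 0, 1, 0, 11)

M[0][4] = 2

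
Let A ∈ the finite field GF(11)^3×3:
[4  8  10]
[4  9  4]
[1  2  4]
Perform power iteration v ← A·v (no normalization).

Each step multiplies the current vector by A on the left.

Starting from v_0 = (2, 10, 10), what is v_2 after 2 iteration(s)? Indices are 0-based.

v_0 = (2, 10, 10).
v_1 = A·v_0 = (1, 6, 7).
v_2 = A·v_1 = (1, 9, 8).

v_2 = (1, 9, 8)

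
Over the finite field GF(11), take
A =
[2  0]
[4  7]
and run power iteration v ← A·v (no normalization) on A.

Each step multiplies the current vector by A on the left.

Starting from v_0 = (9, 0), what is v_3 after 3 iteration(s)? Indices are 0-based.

v_0 = (9, 0).
v_1 = A·v_0 = (7, 3).
v_2 = A·v_1 = (3, 5).
v_3 = A·v_2 = (6, 3).

v_3 = (6, 3)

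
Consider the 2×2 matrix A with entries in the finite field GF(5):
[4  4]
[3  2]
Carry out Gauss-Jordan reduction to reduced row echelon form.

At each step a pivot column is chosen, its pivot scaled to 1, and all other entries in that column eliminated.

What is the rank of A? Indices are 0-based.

step 1: normalize row 0 (÷4) = (1, 1)
  row 1: subtract 3×row0 = (0, 4)
step 2: normalize row 1 (÷4) = (0, 1)
  row 0: subtract 1×row1 = (1, 0)

rank = 2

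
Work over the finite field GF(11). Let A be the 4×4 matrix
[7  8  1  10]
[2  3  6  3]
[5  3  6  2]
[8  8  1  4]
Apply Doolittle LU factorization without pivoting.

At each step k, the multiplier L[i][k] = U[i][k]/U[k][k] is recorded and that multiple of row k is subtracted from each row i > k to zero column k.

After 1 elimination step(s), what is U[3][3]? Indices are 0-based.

Step 1: pivot at (0,0) is 7.
  row1 ← row1 − (5)·row0  ⇒  L[1][0]=5, U row1=(0, 7, 1, 8)
  row2 ← row2 − (7)·row0  ⇒  L[2][0]=7, U row2=(0, 2, 10, 9)
  row3 ← row3 − (9)·row0  ⇒  L[3][0]=9, U row3=(0, 2, 3, 2)

U[3][3] = 2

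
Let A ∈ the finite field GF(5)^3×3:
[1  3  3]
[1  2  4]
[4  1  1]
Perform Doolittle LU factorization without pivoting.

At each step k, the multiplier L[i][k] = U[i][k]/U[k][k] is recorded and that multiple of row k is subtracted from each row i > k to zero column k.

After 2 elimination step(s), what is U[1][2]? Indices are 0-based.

k=0: U[0][0]=1
  eliminate (1,0): mult=1, new row 1: (0, 4, 1); set L[1][0]=1
  eliminate (2,0): mult=4, new row 2: (0, 4, 4); set L[2][0]=4
k=1: U[1][1]=4
  eliminate (2,1): mult=1, new row 2: (0, 0, 3); set L[2][1]=1

U[1][2] = 1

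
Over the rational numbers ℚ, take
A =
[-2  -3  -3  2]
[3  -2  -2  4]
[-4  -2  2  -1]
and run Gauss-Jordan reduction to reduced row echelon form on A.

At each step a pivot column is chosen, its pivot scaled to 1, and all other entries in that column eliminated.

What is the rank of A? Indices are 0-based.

[1] R0 /= -2  ⇒  (1, 3/2, 3/2, -1)
     R1 -= 3·R0  ⇒  (0, -13/2, -13/2, 7)
     R2 -= -4·R0  ⇒  (0, 4, 8, -5)
[2] R1 /= -13/2  ⇒  (0, 1, 1, -14/13)
     R0 -= 3/2·R1  ⇒  (1, 0, 0, 8/13)
     R2 -= 4·R1  ⇒  (0, 0, 4, -9/13)
[3] R2 /= 4  ⇒  (0, 0, 1, -9/52)
     R1 -= 1·R2  ⇒  (0, 1, 0, -47/52)

rank = 3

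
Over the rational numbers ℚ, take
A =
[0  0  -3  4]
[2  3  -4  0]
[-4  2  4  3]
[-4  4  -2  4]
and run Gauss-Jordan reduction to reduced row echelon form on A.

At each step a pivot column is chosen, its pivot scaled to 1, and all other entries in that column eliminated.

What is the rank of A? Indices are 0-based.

pivot(0,0): swap R0↔R1
pivot(0,0)=2: scale R0 → (1, 3/2, -2, 0)
  clear (2,0): R2 −= (-4)R0 → (0, 8, -4, 3)
  clear (3,0): R3 −= (-4)R0 → (0, 10, -10, 4)
pivot(1,1): swap R1↔R2
pivot(1,1)=8: scale R1 → (0, 1, -1/2, 3/8)
  clear (0,1): R0 −= (3/2)R1 → (1, 0, -5/4, -9/16)
  clear (3,1): R3 −= (10)R1 → (0, 0, -5, 1/4)
pivot(2,2)=-3: scale R2 → (0, 0, 1, -4/3)
  clear (0,2): R0 −= (-5/4)R2 → (1, 0, 0, -107/48)
  clear (1,2): R1 −= (-1/2)R2 → (0, 1, 0, -7/24)
  clear (3,2): R3 −= (-5)R2 → (0, 0, 0, -77/12)
pivot(3,3)=-77/12: scale R3 → (0, 0, 0, 1)
  clear (0,3): R0 −= (-107/48)R3 → (1, 0, 0, 0)
  clear (1,3): R1 −= (-7/24)R3 → (0, 1, 0, 0)
  clear (2,3): R2 −= (-4/3)R3 → (0, 0, 1, 0)

rank = 4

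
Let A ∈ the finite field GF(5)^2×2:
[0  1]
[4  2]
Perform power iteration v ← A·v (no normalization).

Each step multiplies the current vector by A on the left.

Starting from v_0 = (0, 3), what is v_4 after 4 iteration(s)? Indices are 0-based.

v_0 = (0, 3).
v_1 = A·v_0 = (3, 1).
v_2 = A·v_1 = (1, 4).
v_3 = A·v_2 = (4, 2).
v_4 = A·v_3 = (2, 0).

v_4 = (2, 0)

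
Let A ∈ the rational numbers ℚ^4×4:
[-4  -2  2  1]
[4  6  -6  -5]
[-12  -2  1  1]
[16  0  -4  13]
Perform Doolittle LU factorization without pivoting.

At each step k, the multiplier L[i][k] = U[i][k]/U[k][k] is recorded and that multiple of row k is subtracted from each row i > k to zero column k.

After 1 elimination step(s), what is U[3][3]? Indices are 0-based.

U[3][3] = 17

[col 0] pivot -4
  R1 -= -1*R0 → (0, 4, -4, -4)  (L[1][0] := -1)
  R2 -= 3*R0 → (0, 4, -5, -2)  (L[2][0] := 3)
  R3 -= -4*R0 → (0, -8, 4, 17)  (L[3][0] := -4)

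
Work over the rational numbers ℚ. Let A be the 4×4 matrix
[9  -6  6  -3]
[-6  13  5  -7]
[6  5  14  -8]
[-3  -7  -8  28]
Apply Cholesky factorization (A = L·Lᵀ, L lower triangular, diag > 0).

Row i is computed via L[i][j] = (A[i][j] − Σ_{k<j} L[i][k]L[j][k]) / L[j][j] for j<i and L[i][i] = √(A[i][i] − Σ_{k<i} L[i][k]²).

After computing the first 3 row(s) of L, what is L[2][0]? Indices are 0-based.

L[2][0] = 2

Step 1: L[0][0] = √(9) = 3.
  L[1][0] = (-6) / L[0][0] = -2.
Step 2: L[1][1] = √(9) = 3.
  L[2][0] = (6) / L[0][0] = 2.
  L[2][1] = (9) / L[1][1] = 3.
Step 3: L[2][2] = √(1) = 1.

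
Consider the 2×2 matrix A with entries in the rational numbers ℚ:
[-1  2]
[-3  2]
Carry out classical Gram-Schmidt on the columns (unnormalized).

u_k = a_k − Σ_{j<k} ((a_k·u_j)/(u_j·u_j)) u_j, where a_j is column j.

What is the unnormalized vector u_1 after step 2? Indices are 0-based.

u_1 = (6/5, -2/5)

Step 1: u_0 = a_0 = (-1, -3).
Step 2: u_1 = a_1 − (-4/5)·u_0 = (6/5, -2/5).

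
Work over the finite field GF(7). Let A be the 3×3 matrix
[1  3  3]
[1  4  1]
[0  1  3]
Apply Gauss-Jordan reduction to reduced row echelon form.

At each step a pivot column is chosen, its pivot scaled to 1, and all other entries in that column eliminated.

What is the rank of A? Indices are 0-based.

pivot(0,0)=1: scale R0 → (1, 3, 3)
  clear (1,0): R1 −= (1)R0 → (0, 1, 5)
pivot(1,1)=1: scale R1 → (0, 1, 5)
  clear (0,1): R0 −= (3)R1 → (1, 0, 2)
  clear (2,1): R2 −= (1)R1 → (0, 0, 5)
pivot(2,2)=5: scale R2 → (0, 0, 1)
  clear (0,2): R0 −= (2)R2 → (1, 0, 0)
  clear (1,2): R1 −= (5)R2 → (0, 1, 0)

rank = 3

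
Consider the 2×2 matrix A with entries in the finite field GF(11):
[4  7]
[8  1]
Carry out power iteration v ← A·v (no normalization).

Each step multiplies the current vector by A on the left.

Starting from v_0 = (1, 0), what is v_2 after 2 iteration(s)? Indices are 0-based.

v_0 = (1, 0).
v_1 = A·v_0 = (4, 8).
v_2 = A·v_1 = (6, 7).

v_2 = (6, 7)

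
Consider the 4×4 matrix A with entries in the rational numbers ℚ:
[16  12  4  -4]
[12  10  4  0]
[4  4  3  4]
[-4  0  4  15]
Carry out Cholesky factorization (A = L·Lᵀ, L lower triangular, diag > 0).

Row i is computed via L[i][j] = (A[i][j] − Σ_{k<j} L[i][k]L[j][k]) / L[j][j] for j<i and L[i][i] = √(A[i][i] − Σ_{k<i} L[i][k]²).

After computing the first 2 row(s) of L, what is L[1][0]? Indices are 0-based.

Step 1: L[0][0] = √(16) = 4.
  L[1][0] = (12) / L[0][0] = 3.
Step 2: L[1][1] = √(1) = 1.

L[1][0] = 3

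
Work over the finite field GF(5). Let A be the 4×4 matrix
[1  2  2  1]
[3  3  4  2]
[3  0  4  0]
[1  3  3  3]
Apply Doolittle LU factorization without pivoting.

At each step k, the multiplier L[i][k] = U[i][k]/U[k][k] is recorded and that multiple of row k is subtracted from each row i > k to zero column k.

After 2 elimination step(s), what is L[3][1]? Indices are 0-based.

Step 1: pivot at (0,0) is 1.
  row1 ← row1 − (3)·row0  ⇒  L[1][0]=3, U row1=(0, 2, 3, 4)
  row2 ← row2 − (3)·row0  ⇒  L[2][0]=3, U row2=(0, 4, 3, 2)
  row3 ← row3 − (1)·row0  ⇒  L[3][0]=1, U row3=(0, 1, 1, 2)
Step 2: pivot at (1,1) is 2.
  row2 ← row2 − (2)·row1  ⇒  L[2][1]=2, U row2=(0, 0, 2, 4)
  row3 ← row3 − (3)·row1  ⇒  L[3][1]=3, U row3=(0, 0, 2, 0)

L[3][1] = 3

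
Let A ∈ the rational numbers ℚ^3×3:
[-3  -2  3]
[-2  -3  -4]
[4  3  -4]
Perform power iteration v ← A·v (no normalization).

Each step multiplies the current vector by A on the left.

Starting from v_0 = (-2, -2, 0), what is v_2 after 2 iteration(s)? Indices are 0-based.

v_0 = (-2, -2, 0).
v_1 = A·v_0 = (10, 10, -14).
v_2 = A·v_1 = (-92, 6, 126).

v_2 = (-92, 6, 126)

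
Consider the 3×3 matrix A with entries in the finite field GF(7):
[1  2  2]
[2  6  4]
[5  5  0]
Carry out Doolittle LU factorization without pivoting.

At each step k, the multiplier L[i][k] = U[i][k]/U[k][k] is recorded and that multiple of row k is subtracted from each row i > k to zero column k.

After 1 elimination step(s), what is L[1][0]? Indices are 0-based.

L[1][0] = 2

k=0: U[0][0]=1
  eliminate (1,0): mult=2, new row 1: (0, 2, 0); set L[1][0]=2
  eliminate (2,0): mult=5, new row 2: (0, 2, 4); set L[2][0]=5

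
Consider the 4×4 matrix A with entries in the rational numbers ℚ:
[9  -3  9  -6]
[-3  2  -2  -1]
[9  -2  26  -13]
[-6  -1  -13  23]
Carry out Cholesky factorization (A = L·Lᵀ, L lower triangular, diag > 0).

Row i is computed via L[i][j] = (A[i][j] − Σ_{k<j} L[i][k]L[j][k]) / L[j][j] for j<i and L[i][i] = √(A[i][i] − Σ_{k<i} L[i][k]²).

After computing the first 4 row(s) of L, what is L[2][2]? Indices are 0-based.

L[2][2] = 4

Step 1: L[0][0] = √(9) = 3.
  L[1][0] = (-3) / L[0][0] = -1.
Step 2: L[1][1] = √(1) = 1.
  L[2][0] = (9) / L[0][0] = 3.
  L[2][1] = (1) / L[1][1] = 1.
Step 3: L[2][2] = √(16) = 4.
  L[3][0] = (-6) / L[0][0] = -2.
  L[3][1] = (-3) / L[1][1] = -3.
  L[3][2] = (-4) / L[2][2] = -1.
Step 4: L[3][3] = √(9) = 3.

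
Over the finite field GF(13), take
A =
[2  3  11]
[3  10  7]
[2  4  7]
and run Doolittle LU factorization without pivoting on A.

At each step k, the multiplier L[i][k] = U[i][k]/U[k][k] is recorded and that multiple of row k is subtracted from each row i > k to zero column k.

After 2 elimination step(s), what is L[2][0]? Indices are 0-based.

[col 0] pivot 2
  R1 -= 8*R0 → (0, 12, 10)  (L[1][0] := 8)
  R2 -= 1*R0 → (0, 1, 9)  (L[2][0] := 1)
[col 1] pivot 12
  R2 -= 12*R1 → (0, 0, 6)  (L[2][1] := 12)

L[2][0] = 1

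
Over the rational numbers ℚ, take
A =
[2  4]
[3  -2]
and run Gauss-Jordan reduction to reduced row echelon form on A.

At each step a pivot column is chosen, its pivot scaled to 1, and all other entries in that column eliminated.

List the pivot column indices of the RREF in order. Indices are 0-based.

pivot columns: 0, 1

step 1: normalize row 0 (÷2) = (1, 2)
  row 1: subtract 3×row0 = (0, -8)
step 2: normalize row 1 (÷-8) = (0, 1)
  row 0: subtract 2×row1 = (1, 0)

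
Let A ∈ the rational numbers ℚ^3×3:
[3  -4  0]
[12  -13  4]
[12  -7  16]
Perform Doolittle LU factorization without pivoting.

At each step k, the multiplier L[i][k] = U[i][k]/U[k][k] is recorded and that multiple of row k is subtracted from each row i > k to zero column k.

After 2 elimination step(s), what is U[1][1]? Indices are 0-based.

Step 1: pivot at (0,0) is 3.
  row1 ← row1 − (4)·row0  ⇒  L[1][0]=4, U row1=(0, 3, 4)
  row2 ← row2 − (4)·row0  ⇒  L[2][0]=4, U row2=(0, 9, 16)
Step 2: pivot at (1,1) is 3.
  row2 ← row2 − (3)·row1  ⇒  L[2][1]=3, U row2=(0, 0, 4)

U[1][1] = 3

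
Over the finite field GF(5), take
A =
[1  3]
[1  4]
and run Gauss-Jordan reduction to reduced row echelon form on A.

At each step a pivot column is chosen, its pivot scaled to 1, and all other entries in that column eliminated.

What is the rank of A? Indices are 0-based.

rank = 2

[1] R0 /= 1  ⇒  (1, 3)
     R1 -= 1·R0  ⇒  (0, 1)
[2] R1 /= 1  ⇒  (0, 1)
     R0 -= 3·R1  ⇒  (1, 0)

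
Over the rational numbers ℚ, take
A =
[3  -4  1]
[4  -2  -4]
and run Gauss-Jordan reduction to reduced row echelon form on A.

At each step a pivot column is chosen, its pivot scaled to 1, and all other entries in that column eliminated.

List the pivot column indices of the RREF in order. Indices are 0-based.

[1] R0 /= 3  ⇒  (1, -4/3, 1/3)
     R1 -= 4·R0  ⇒  (0, 10/3, -16/3)
[2] R1 /= 10/3  ⇒  (0, 1, -8/5)
     R0 -= -4/3·R1  ⇒  (1, 0, -9/5)

pivot columns: 0, 1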